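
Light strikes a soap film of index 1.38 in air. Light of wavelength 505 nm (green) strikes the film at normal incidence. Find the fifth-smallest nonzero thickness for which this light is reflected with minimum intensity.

915 nm

Ray reflecting at the top interface goes from n = 1.0 toward n = 1.38: a half-wave phase shift.
At the lower boundary (n = 1.38 to n = 1.0) the reflected ray undergoes no phase shift.
Exactly one π shift → a net half-wave offset.
With one net inversion, destructive interference in reflection requires 2 n t = m λ.
The fifth-smallest nonzero thickness corresponds to m = 5: t = m λ / (2 n) = 5.00 × 505 / (2 × 1.38) = 915 nm.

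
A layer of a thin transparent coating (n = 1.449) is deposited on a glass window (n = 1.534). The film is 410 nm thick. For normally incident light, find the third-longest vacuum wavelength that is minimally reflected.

At the upper boundary (n = 1.0 to n = 1.449) the reflected ray undergoes a half-wave phase shift.
Bottom surface (1.449 → 1.534): reflection off a higher-index medium gives a half-wave phase shift.
Zero or two π shifts → no net half-wave offset.
For dark reflection here: 2 n t = (m + ½) λ.
λ = 2 n t / (m + ½). The third-longest wavelength is m = 2: λ = 2 × 1.449 × 410 / 2.50 = 475 nm.

475 nm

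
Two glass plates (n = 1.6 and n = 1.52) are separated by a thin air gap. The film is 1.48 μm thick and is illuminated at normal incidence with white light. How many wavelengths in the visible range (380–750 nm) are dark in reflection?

4

Ray reflecting at the top interface goes from n = 1.6 toward n = 1.0: no phase shift.
Ray reflecting at the bottom interface goes from n = 1.0 toward n = 1.52: a half-wave phase shift.
The two reflections differ by half a wavelength.
With one net inversion, destructive interference in reflection requires 2 n t = m λ.
λ = 2 n t / m = 2960 / m nm.
m=3: 987 nm (IR); m=4: 740 nm (visible); m=5: 592 nm (visible); m=6: 493 nm (visible); m=7: 423 nm (visible); m=8: 370 nm (UV).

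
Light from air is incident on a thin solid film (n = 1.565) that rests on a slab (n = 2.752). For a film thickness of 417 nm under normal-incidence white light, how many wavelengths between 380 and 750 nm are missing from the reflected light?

At the upper boundary (n = 1.0 to n = 1.565) the reflected ray undergoes a half-wave phase shift.
Ray reflecting at the bottom interface goes from n = 1.565 toward n = 2.752: a half-wave phase shift.
The two reflections carry the same phase change, so no net offset.
For minimum reflection here: 2 n t = (m + ½) λ.
λ = 2 n t / (m + ½) = 1305 / (m + ½) nm.
m=1: 870 nm (IR); m=2: 522 nm (visible); m=3: 373 nm (UV).

1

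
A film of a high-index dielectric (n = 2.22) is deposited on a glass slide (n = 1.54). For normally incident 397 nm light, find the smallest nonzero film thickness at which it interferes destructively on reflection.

89.4 nm

Ray reflecting at the top interface goes from n = 1.0 toward n = 2.22: a half-wave phase shift.
Ray reflecting at the bottom interface goes from n = 2.22 toward n = 1.54: no phase shift.
Net: one phase inversion between the two reflected rays.
For dark reflection here: 2 n t = m λ.
Minimum nonzero at m = 1: t = λ / (2 n) = 397 / (2 × 2.22) = 89.4 nm.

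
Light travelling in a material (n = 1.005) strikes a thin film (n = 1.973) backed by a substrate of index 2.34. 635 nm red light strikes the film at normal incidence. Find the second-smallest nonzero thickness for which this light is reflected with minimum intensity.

241 nm

Top surface (1.005 → 1.973): reflection off a higher-index medium gives a half-wave phase shift.
Bottom surface (1.973 → 2.34): reflection off a higher-index medium gives a half-wave phase shift.
Zero or two π shifts → no net half-wave offset.
With no net inversion, destructive interference in reflection requires 2 n t = (m + ½) λ.
The second-smallest nonzero thickness corresponds to m = 1: t = (m + ½) λ / (2 n) = 1.50 × 635 / (2 × 1.973) = 241 nm.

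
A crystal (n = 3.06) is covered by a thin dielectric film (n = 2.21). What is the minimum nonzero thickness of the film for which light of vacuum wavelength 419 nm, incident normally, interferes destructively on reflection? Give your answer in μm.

0.0474 μm

At the upper boundary (n = 1.0 to n = 2.21) the reflected ray undergoes a half-wave phase shift.
Bottom surface (2.21 → 3.06): reflection off a higher-index medium gives a half-wave phase shift.
Zero or two π shifts → no net half-wave offset.
So the condition for destructive reflection is 2 n t = (m + ½) λ.
Minimum at m = 0: t = λ / (4 n) = 419 / (4 × 2.21) = 47.4 nm.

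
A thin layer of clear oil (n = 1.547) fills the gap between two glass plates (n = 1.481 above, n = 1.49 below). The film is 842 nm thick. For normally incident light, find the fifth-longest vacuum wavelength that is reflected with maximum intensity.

Ray reflecting at the top interface goes from n = 1.481 toward n = 1.547: a half-wave phase shift.
At the lower boundary (n = 1.547 to n = 1.49) the reflected ray undergoes no phase shift.
The two reflections differ by half a wavelength.
For maximum reflection here: 2 n t = (m + ½) λ.
λ = 2 n t / (m + ½). The fifth-longest wavelength is m = 4: λ = 2 × 1.547 × 842 / 4.50 = 579 nm.

579 nm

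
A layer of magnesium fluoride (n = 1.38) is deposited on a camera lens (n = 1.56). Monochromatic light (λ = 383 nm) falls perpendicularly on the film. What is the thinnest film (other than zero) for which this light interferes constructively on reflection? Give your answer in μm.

Ray reflecting at the top interface goes from n = 1.0 toward n = 1.38: a half-wave phase shift.
At the lower boundary (n = 1.38 to n = 1.56) the reflected ray undergoes a half-wave phase shift.
The two reflections carry the same phase change, so no net offset.
So the condition for constructive reflection is 2 n t = m λ.
Minimum nonzero at m = 1: t = λ / (2 n) = 383 / (2 × 1.38) = 139 nm.

0.139 μm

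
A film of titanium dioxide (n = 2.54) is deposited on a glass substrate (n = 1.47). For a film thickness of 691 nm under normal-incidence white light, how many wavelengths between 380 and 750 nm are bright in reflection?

4

At the upper boundary (n = 1.0 to n = 2.54) the reflected ray undergoes a half-wave phase shift.
Ray reflecting at the bottom interface goes from n = 2.54 toward n = 1.47: no phase shift.
Net: one phase inversion between the two reflected rays.
For strong reflection here: 2 n t = (m + ½) λ.
λ = 2 n t / (m + ½) = 3510 / (m + ½) nm.
m=4: 780 nm (IR); m=5: 638 nm (visible); m=6: 540 nm (visible); m=7: 468 nm (visible); m=8: 413 nm (visible); m=9: 370 nm (UV).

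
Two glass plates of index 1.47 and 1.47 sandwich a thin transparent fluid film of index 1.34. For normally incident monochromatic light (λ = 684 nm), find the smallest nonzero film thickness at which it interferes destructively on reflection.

255 nm

At the upper boundary (n = 1.47 to n = 1.34) the reflected ray undergoes no phase shift.
Bottom surface (1.34 → 1.47): reflection off a higher-index medium gives a half-wave phase shift.
Net: one phase inversion between the two reflected rays.
So the condition for destructive reflection is 2 n t = m λ.
Minimum nonzero at m = 1: t = λ / (2 n) = 684 / (2 × 1.34) = 255 nm.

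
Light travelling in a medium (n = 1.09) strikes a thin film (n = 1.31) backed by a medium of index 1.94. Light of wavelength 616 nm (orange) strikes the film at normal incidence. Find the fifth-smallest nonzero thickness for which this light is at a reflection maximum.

At the upper boundary (n = 1.09 to n = 1.31) the reflected ray undergoes a half-wave phase shift.
Bottom surface (1.31 → 1.94): reflection off a higher-index medium gives a half-wave phase shift.
Net: no relative phase inversion (both shifts match).
With no net inversion, constructive interference in reflection requires 2 n t = m λ.
The fifth-smallest nonzero thickness corresponds to m = 5: t = m λ / (2 n) = 5.00 × 616 / (2 × 1.31) = 1176 nm.

1176 nm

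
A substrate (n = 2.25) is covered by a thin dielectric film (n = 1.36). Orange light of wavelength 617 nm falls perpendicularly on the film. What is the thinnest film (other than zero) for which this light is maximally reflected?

Top surface (1.0 → 1.36): reflection off a higher-index medium gives a half-wave phase shift.
Bottom surface (1.36 → 2.25): reflection off a higher-index medium gives a half-wave phase shift.
Net: no relative phase inversion (both shifts match).
With no net inversion, constructive interference in reflection requires 2 n t = m λ.
Minimum nonzero at m = 1: t = λ / (2 n) = 617 / (2 × 1.36) = 227 nm.

227 nm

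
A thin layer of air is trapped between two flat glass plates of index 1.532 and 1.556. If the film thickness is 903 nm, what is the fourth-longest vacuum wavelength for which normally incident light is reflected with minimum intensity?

452 nm

Ray reflecting at the top interface goes from n = 1.532 toward n = 1.0: no phase shift.
At the lower boundary (n = 1.0 to n = 1.556) the reflected ray undergoes a half-wave phase shift.
Exactly one π shift → a net half-wave offset.
With one net inversion, destructive interference in reflection requires 2 n t = m λ.
λ = 2 n t / m. The fourth-longest wavelength is m = 4: λ = 2 × 1.0 × 903 / 4.00 = 452 nm.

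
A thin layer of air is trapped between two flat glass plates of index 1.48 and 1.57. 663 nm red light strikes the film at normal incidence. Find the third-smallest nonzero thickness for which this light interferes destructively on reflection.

995 nm

At the upper boundary (n = 1.48 to n = 1.0) the reflected ray undergoes no phase shift.
Ray reflecting at the bottom interface goes from n = 1.0 toward n = 1.57: a half-wave phase shift.
Exactly one π shift → a net half-wave offset.
With one net inversion, destructive interference in reflection requires 2 n t = m λ.
The third-smallest nonzero thickness corresponds to m = 3: t = m λ / (2 n) = 3.00 × 663 / (2 × 1.0) = 995 nm.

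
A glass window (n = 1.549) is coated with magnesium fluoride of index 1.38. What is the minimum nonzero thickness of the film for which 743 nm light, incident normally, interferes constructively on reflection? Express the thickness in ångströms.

2692 Å

Ray reflecting at the top interface goes from n = 1.0 toward n = 1.38: a half-wave phase shift.
At the lower boundary (n = 1.38 to n = 1.549) the reflected ray undergoes a half-wave phase shift.
Net: no relative phase inversion (both shifts match).
So the condition for constructive reflection is 2 n t = m λ.
Minimum nonzero at m = 1: t = λ / (2 n) = 743 / (2 × 1.38) = 269 nm.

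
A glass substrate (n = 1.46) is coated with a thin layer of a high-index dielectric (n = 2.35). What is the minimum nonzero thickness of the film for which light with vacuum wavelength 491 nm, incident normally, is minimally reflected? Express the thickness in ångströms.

1045 Å

Top surface (1.0 → 2.35): reflection off a higher-index medium gives a half-wave phase shift.
At the lower boundary (n = 2.35 to n = 1.46) the reflected ray undergoes no phase shift.
The two reflections differ by half a wavelength.
So the condition for destructive reflection is 2 n t = m λ.
Minimum nonzero at m = 1: t = λ / (2 n) = 491 / (2 × 2.35) = 104 nm.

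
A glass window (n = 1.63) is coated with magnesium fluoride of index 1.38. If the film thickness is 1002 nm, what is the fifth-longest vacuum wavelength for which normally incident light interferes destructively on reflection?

615 nm

Top surface (1.0 → 1.38): reflection off a higher-index medium gives a half-wave phase shift.
Ray reflecting at the bottom interface goes from n = 1.38 toward n = 1.63: a half-wave phase shift.
The two reflections carry the same phase change, so no net offset.
So the condition for destructive reflection is 2 n t = (m + ½) λ.
λ = 2 n t / (m + ½). The fifth-longest wavelength is m = 4: λ = 2 × 1.38 × 1002 / 4.50 = 615 nm.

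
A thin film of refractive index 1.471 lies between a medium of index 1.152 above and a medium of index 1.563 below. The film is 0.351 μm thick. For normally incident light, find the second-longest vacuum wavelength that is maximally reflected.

Top surface (1.152 → 1.471): reflection off a higher-index medium gives a half-wave phase shift.
Ray reflecting at the bottom interface goes from n = 1.471 toward n = 1.563: a half-wave phase shift.
Zero or two π shifts → no net half-wave offset.
So the condition for constructive reflection is 2 n t = m λ.
λ = 2 n t / m. The second-longest wavelength is m = 2: λ = 2 × 1.471 × 351 / 2.00 = 516 nm.

516 nm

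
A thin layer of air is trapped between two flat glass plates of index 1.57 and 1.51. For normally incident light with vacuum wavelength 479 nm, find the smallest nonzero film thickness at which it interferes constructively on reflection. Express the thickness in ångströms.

1198 Å

At the upper boundary (n = 1.57 to n = 1.0) the reflected ray undergoes no phase shift.
At the lower boundary (n = 1.0 to n = 1.51) the reflected ray undergoes a half-wave phase shift.
The two reflections differ by half a wavelength.
So the condition for constructive reflection is 2 n t = (m + ½) λ.
Minimum at m = 0: t = λ / (4 n) = 479 / (4 × 1.0) = 120 nm.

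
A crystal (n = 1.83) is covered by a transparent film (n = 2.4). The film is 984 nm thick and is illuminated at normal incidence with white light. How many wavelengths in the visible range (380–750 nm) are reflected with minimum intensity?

Top surface (1.0 → 2.4): reflection off a higher-index medium gives a half-wave phase shift.
Ray reflecting at the bottom interface goes from n = 2.4 toward n = 1.83: no phase shift.
Exactly one π shift → a net half-wave offset.
With one net inversion, destructive interference in reflection requires 2 n t = m λ.
λ = 2 n t / m = 4723 / m nm.
m=6: 787 nm (IR); m=7: 675 nm (visible); m=8: 590 nm (visible); m=9: 525 nm (visible); m=10: 472 nm (visible); m=11: 429 nm (visible); m=12: 394 nm (visible); m=13: 363 nm (UV).

6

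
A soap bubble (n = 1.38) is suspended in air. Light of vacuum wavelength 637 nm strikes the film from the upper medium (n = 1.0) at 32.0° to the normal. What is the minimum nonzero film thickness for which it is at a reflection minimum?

At the upper boundary (n = 1.0 to n = 1.38) the reflected ray undergoes a half-wave phase shift.
Bottom surface (1.38 → 1.0): reflection off a lower-index medium gives no phase shift.
Exactly one π shift → a net half-wave offset.
For minimum reflection here: 2 n t cos θ_r = m λ.
Snell's law: 1.0 sin 32.0° = 1.38 sin θ_r → sin θ_r = 0.384, cos θ_r = 0.923.
Minimum nonzero at m = 1: t = λ / (2 n cos θ_r) = 637 / (2 × 1.38 × 0.923) = 250 nm.

250 nm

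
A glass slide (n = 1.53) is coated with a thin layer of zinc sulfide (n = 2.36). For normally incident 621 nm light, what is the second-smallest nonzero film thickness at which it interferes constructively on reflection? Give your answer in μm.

0.197 μm

Ray reflecting at the top interface goes from n = 1.0 toward n = 2.36: a half-wave phase shift.
At the lower boundary (n = 2.36 to n = 1.53) the reflected ray undergoes no phase shift.
Exactly one π shift → a net half-wave offset.
With one net inversion, constructive interference in reflection requires 2 n t = (m + ½) λ.
The second-smallest nonzero thickness corresponds to m = 1: t = (m + ½) λ / (2 n) = 1.50 × 621 / (2 × 2.36) = 197 nm.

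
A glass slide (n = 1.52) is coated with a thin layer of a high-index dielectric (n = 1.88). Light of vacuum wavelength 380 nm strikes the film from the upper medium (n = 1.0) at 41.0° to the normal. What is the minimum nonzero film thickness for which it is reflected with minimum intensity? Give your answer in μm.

Top surface (1.0 → 1.88): reflection off a higher-index medium gives a half-wave phase shift.
Bottom surface (1.88 → 1.52): reflection off a lower-index medium gives no phase shift.
The two reflections differ by half a wavelength.
With one net inversion, destructive interference in reflection requires 2 n t cos θ_r = m λ.
Snell's law: 1.0 sin 41.0° = 1.88 sin θ_r → sin θ_r = 0.349, cos θ_r = 0.937.
Minimum nonzero at m = 1: t = λ / (2 n cos θ_r) = 380 / (2 × 1.88 × 0.937) = 108 nm.

0.108 μm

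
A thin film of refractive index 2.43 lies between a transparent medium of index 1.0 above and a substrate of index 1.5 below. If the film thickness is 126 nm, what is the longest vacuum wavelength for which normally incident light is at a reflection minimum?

At the upper boundary (n = 1.0 to n = 2.43) the reflected ray undergoes a half-wave phase shift.
Bottom surface (2.43 → 1.5): reflection off a lower-index medium gives no phase shift.
Exactly one π shift → a net half-wave offset.
So the condition for destructive reflection is 2 n t = m λ.
λ = 2 n t / m. The longest wavelength is m = 1: λ = 2 × 2.43 × 126 / 1.00 = 612 nm.

612 nm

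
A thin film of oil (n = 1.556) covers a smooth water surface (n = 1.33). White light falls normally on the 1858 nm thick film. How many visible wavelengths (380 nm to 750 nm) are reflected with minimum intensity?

8

Ray reflecting at the top interface goes from n = 1.0 toward n = 1.556: a half-wave phase shift.
Ray reflecting at the bottom interface goes from n = 1.556 toward n = 1.33: no phase shift.
Net: one phase inversion between the two reflected rays.
So the condition for destructive reflection is 2 n t = m λ.
λ = 2 n t / m = 5782 / m nm.
m=7: 826 nm (IR); m=8: 723 nm (visible); m=9: 642 nm (visible); m=10: 578 nm (visible); m=11: 526 nm (visible); m=12: 482 nm (visible); m=13: 445 nm (visible); m=14: 413 nm (visible); m=15: 385 nm (visible); m=16: 361 nm (UV).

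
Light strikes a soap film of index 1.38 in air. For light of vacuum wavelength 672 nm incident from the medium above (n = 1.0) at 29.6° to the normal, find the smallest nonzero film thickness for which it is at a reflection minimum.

Top surface (1.0 → 1.38): reflection off a higher-index medium gives a half-wave phase shift.
Bottom surface (1.38 → 1.0): reflection off a lower-index medium gives no phase shift.
Net: one phase inversion between the two reflected rays.
With one net inversion, destructive interference in reflection requires 2 n t cos θ_r = m λ.
Snell's law: 1.0 sin 29.6° = 1.38 sin θ_r → sin θ_r = 0.358, cos θ_r = 0.934.
Minimum nonzero at m = 1: t = λ / (2 n cos θ_r) = 672 / (2 × 1.38 × 0.934) = 261 nm.

261 nm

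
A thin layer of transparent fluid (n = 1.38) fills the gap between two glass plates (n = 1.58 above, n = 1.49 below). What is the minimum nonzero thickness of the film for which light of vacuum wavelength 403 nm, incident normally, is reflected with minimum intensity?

At the upper boundary (n = 1.58 to n = 1.38) the reflected ray undergoes no phase shift.
At the lower boundary (n = 1.38 to n = 1.49) the reflected ray undergoes a half-wave phase shift.
The two reflections differ by half a wavelength.
For dark reflection here: 2 n t = m λ.
Minimum nonzero at m = 1: t = λ / (2 n) = 403 / (2 × 1.38) = 146 nm.

146 nm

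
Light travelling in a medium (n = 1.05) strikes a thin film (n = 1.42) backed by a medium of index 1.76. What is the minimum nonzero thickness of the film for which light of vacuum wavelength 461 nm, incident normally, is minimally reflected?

Ray reflecting at the top interface goes from n = 1.05 toward n = 1.42: a half-wave phase shift.
At the lower boundary (n = 1.42 to n = 1.76) the reflected ray undergoes a half-wave phase shift.
Net: no relative phase inversion (both shifts match).
For weak reflection here: 2 n t = (m + ½) λ.
Minimum at m = 0: t = λ / (4 n) = 461 / (4 × 1.42) = 81.2 nm.

81.2 nm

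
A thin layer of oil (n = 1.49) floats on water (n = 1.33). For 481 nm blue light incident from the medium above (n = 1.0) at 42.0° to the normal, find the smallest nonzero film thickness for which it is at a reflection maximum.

90.3 nm

Ray reflecting at the top interface goes from n = 1.0 toward n = 1.49: a half-wave phase shift.
Bottom surface (1.49 → 1.33): reflection off a lower-index medium gives no phase shift.
Exactly one π shift → a net half-wave offset.
So the condition for constructive reflection is 2 n t cos θ_r = (m + ½) λ.
Snell's law: 1.0 sin 42.0° = 1.49 sin θ_r → sin θ_r = 0.449, cos θ_r = 0.893.
Minimum at m = 0: t = λ / (4 n cos θ_r) = 481 / (4 × 1.49 × 0.893) = 90.3 nm.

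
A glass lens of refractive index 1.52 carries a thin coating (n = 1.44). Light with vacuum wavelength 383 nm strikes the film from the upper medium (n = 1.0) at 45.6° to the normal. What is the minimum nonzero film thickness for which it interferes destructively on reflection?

76.6 nm

At the upper boundary (n = 1.0 to n = 1.44) the reflected ray undergoes a half-wave phase shift.
At the lower boundary (n = 1.44 to n = 1.52) the reflected ray undergoes a half-wave phase shift.
Zero or two π shifts → no net half-wave offset.
With no net inversion, destructive interference in reflection requires 2 n t cos θ_r = (m + ½) λ.
Snell's law: 1.0 sin 45.6° = 1.44 sin θ_r → sin θ_r = 0.496, cos θ_r = 0.868.
Minimum at m = 0: t = λ / (4 n cos θ_r) = 383 / (4 × 1.44 × 0.868) = 76.6 nm.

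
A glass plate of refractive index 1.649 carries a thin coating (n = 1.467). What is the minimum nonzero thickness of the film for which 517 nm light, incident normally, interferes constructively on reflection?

At the upper boundary (n = 1.0 to n = 1.467) the reflected ray undergoes a half-wave phase shift.
At the lower boundary (n = 1.467 to n = 1.649) the reflected ray undergoes a half-wave phase shift.
Zero or two π shifts → no net half-wave offset.
With no net inversion, constructive interference in reflection requires 2 n t = m λ.
Minimum nonzero at m = 1: t = λ / (2 n) = 517 / (2 × 1.467) = 176 nm.

176 nm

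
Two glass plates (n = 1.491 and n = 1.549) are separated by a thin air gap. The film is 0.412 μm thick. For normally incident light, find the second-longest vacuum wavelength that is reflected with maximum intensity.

Ray reflecting at the top interface goes from n = 1.491 toward n = 1.0: no phase shift.
At the lower boundary (n = 1.0 to n = 1.549) the reflected ray undergoes a half-wave phase shift.
Net: one phase inversion between the two reflected rays.
So the condition for constructive reflection is 2 n t = (m + ½) λ.
λ = 2 n t / (m + ½). The second-longest wavelength is m = 1: λ = 2 × 1.0 × 412 / 1.50 = 549 nm.

549 nm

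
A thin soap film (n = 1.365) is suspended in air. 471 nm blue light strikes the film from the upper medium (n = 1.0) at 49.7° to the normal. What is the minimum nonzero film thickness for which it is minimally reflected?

At the upper boundary (n = 1.0 to n = 1.365) the reflected ray undergoes a half-wave phase shift.
At the lower boundary (n = 1.365 to n = 1.0) the reflected ray undergoes no phase shift.
Exactly one π shift → a net half-wave offset.
So the condition for destructive reflection is 2 n t cos θ_r = m λ.
Snell's law: 1.0 sin 49.7° = 1.365 sin θ_r → sin θ_r = 0.559, cos θ_r = 0.829.
Minimum nonzero at m = 1: t = λ / (2 n cos θ_r) = 471 / (2 × 1.365 × 0.829) = 208 nm.

208 nm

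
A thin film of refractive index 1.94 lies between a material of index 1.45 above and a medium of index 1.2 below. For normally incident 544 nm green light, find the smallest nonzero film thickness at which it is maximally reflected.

At the upper boundary (n = 1.45 to n = 1.94) the reflected ray undergoes a half-wave phase shift.
Bottom surface (1.94 → 1.2): reflection off a lower-index medium gives no phase shift.
Exactly one π shift → a net half-wave offset.
So the condition for constructive reflection is 2 n t = (m + ½) λ.
Minimum at m = 0: t = λ / (4 n) = 544 / (4 × 1.94) = 70.1 nm.

70.1 nm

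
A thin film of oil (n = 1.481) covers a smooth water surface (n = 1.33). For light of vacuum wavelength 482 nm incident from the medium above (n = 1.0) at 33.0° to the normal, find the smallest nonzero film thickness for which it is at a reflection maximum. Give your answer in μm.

0.0875 μm

At the upper boundary (n = 1.0 to n = 1.481) the reflected ray undergoes a half-wave phase shift.
Bottom surface (1.481 → 1.33): reflection off a lower-index medium gives no phase shift.
The two reflections differ by half a wavelength.
With one net inversion, constructive interference in reflection requires 2 n t cos θ_r = (m + ½) λ.
Snell's law: 1.0 sin 33.0° = 1.481 sin θ_r → sin θ_r = 0.368, cos θ_r = 0.930.
Minimum at m = 0: t = λ / (4 n cos θ_r) = 482 / (4 × 1.481 × 0.930) = 87.5 nm.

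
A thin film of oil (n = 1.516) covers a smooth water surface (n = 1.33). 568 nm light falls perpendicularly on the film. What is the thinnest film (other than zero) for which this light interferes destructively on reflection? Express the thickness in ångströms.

1873 Å

Top surface (1.0 → 1.516): reflection off a higher-index medium gives a half-wave phase shift.
At the lower boundary (n = 1.516 to n = 1.33) the reflected ray undergoes no phase shift.
Net: one phase inversion between the two reflected rays.
With one net inversion, destructive interference in reflection requires 2 n t = m λ.
Minimum nonzero at m = 1: t = λ / (2 n) = 568 / (2 × 1.516) = 187 nm.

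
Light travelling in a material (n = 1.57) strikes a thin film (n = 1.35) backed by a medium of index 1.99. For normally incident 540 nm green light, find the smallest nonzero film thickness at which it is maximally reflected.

100 nm

Ray reflecting at the top interface goes from n = 1.57 toward n = 1.35: no phase shift.
Bottom surface (1.35 → 1.99): reflection off a higher-index medium gives a half-wave phase shift.
Net: one phase inversion between the two reflected rays.
For bright reflection here: 2 n t = (m + ½) λ.
Minimum at m = 0: t = λ / (4 n) = 540 / (4 × 1.35) = 100 nm.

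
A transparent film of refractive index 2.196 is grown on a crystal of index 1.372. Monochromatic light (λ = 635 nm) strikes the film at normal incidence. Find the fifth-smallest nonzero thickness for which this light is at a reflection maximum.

651 nm

Top surface (1.0 → 2.196): reflection off a higher-index medium gives a half-wave phase shift.
At the lower boundary (n = 2.196 to n = 1.372) the reflected ray undergoes no phase shift.
Exactly one π shift → a net half-wave offset.
So the condition for constructive reflection is 2 n t = (m + ½) λ.
The fifth-smallest nonzero thickness corresponds to m = 4: t = (m + ½) λ / (2 n) = 4.50 × 635 / (2 × 2.196) = 651 nm.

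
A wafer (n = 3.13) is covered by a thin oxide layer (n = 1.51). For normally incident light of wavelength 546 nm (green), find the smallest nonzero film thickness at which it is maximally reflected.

Top surface (1.0 → 1.51): reflection off a higher-index medium gives a half-wave phase shift.
At the lower boundary (n = 1.51 to n = 3.13) the reflected ray undergoes a half-wave phase shift.
Net: no relative phase inversion (both shifts match).
For bright reflection here: 2 n t = m λ.
Minimum nonzero at m = 1: t = λ / (2 n) = 546 / (2 × 1.51) = 181 nm.

181 nm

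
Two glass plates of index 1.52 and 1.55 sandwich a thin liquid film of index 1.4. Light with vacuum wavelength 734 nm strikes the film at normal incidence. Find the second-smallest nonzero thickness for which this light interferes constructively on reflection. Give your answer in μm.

0.393 μm

At the upper boundary (n = 1.52 to n = 1.4) the reflected ray undergoes no phase shift.
Ray reflecting at the bottom interface goes from n = 1.4 toward n = 1.55: a half-wave phase shift.
Net: one phase inversion between the two reflected rays.
With one net inversion, constructive interference in reflection requires 2 n t = (m + ½) λ.
The second-smallest nonzero thickness corresponds to m = 1: t = (m + ½) λ / (2 n) = 1.50 × 734 / (2 × 1.4) = 393 nm.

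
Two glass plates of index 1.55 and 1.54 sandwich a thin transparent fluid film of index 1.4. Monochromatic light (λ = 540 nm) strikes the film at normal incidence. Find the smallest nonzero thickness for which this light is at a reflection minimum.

Top surface (1.55 → 1.4): reflection off a lower-index medium gives no phase shift.
Bottom surface (1.4 → 1.54): reflection off a higher-index medium gives a half-wave phase shift.
The two reflections differ by half a wavelength.
So the condition for destructive reflection is 2 n t = m λ.
The smallest nonzero thickness corresponds to m = 1: t = m λ / (2 n) = 1.00 × 540 / (2 × 1.4) = 193 nm.

193 nm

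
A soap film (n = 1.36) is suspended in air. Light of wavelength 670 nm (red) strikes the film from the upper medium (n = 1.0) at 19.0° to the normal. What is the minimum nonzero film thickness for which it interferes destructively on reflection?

Ray reflecting at the top interface goes from n = 1.0 toward n = 1.36: a half-wave phase shift.
Bottom surface (1.36 → 1.0): reflection off a lower-index medium gives no phase shift.
The two reflections differ by half a wavelength.
For minimum reflection here: 2 n t cos θ_r = m λ.
Snell's law: 1.0 sin 19.0° = 1.36 sin θ_r → sin θ_r = 0.239, cos θ_r = 0.971.
Minimum nonzero at m = 1: t = λ / (2 n cos θ_r) = 670 / (2 × 1.36 × 0.971) = 254 nm.

254 nm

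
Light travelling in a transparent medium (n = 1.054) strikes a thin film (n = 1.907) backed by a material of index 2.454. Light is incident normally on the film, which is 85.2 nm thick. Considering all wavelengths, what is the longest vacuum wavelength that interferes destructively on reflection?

At the upper boundary (n = 1.054 to n = 1.907) the reflected ray undergoes a half-wave phase shift.
Bottom surface (1.907 → 2.454): reflection off a higher-index medium gives a half-wave phase shift.
The two reflections carry the same phase change, so no net offset.
So the condition for destructive reflection is 2 n t = (m + ½) λ.
λ = 2 n t / (m + ½). The longest wavelength is m = 0: λ = 2 × 1.907 × 85.2 / 0.500 = 650 nm.

650 nm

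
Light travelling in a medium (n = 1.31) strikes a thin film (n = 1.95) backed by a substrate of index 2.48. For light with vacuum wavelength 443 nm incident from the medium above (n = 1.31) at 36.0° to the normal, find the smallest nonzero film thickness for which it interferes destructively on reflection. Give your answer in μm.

0.0618 μm

At the upper boundary (n = 1.31 to n = 1.95) the reflected ray undergoes a half-wave phase shift.
Ray reflecting at the bottom interface goes from n = 1.95 toward n = 2.48: a half-wave phase shift.
The two reflections carry the same phase change, so no net offset.
So the condition for destructive reflection is 2 n t cos θ_r = (m + ½) λ.
Snell's law: 1.31 sin 36.0° = 1.95 sin θ_r → sin θ_r = 0.395, cos θ_r = 0.919.
Minimum at m = 0: t = λ / (4 n cos θ_r) = 443 / (4 × 1.95 × 0.919) = 61.8 nm.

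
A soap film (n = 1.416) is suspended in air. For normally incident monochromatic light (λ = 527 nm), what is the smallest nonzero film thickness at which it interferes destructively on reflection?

186 nm

Top surface (1.0 → 1.416): reflection off a higher-index medium gives a half-wave phase shift.
At the lower boundary (n = 1.416 to n = 1.0) the reflected ray undergoes no phase shift.
Net: one phase inversion between the two reflected rays.
For dark reflection here: 2 n t = m λ.
The smallest nonzero thickness corresponds to m = 1: t = m λ / (2 n) = 1.00 × 527 / (2 × 1.416) = 186 nm.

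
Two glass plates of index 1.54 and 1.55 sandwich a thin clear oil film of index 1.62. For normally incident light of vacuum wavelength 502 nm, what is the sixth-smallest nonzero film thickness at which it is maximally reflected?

At the upper boundary (n = 1.54 to n = 1.62) the reflected ray undergoes a half-wave phase shift.
Ray reflecting at the bottom interface goes from n = 1.62 toward n = 1.55: no phase shift.
The two reflections differ by half a wavelength.
For maximum reflection here: 2 n t = (m + ½) λ.
The sixth-smallest nonzero thickness corresponds to m = 5: t = (m + ½) λ / (2 n) = 5.50 × 502 / (2 × 1.62) = 852 nm.

852 nm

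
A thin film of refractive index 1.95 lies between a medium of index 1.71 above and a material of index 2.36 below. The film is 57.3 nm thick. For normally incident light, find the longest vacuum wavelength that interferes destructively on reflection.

447 nm

Top surface (1.71 → 1.95): reflection off a higher-index medium gives a half-wave phase shift.
At the lower boundary (n = 1.95 to n = 2.36) the reflected ray undergoes a half-wave phase shift.
The two reflections carry the same phase change, so no net offset.
With no net inversion, destructive interference in reflection requires 2 n t = (m + ½) λ.
λ = 2 n t / (m + ½). The longest wavelength is m = 0: λ = 2 × 1.95 × 57.3 / 0.500 = 447 nm.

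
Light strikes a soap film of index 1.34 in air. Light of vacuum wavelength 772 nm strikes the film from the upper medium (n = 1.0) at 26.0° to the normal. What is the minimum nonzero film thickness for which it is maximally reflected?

152 nm

Top surface (1.0 → 1.34): reflection off a higher-index medium gives a half-wave phase shift.
Bottom surface (1.34 → 1.0): reflection off a lower-index medium gives no phase shift.
Exactly one π shift → a net half-wave offset.
For strong reflection here: 2 n t cos θ_r = (m + ½) λ.
Snell's law: 1.0 sin 26.0° = 1.34 sin θ_r → sin θ_r = 0.327, cos θ_r = 0.945.
Minimum at m = 0: t = λ / (4 n cos θ_r) = 772 / (4 × 1.34 × 0.945) = 152 nm.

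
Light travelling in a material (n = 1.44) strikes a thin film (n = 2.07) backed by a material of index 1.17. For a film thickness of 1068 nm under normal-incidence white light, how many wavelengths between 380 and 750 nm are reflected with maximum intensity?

At the upper boundary (n = 1.44 to n = 2.07) the reflected ray undergoes a half-wave phase shift.
Ray reflecting at the bottom interface goes from n = 2.07 toward n = 1.17: no phase shift.
Net: one phase inversion between the two reflected rays.
So the condition for constructive reflection is 2 n t = (m + ½) λ.
λ = 2 n t / (m + ½) = 4422 / (m + ½) nm.
m=5: 804 nm (IR); m=6: 680 nm (visible); m=7: 590 nm (visible); m=8: 520 nm (visible); m=9: 465 nm (visible); m=10: 421 nm (visible); m=11: 384 nm (visible); m=12: 354 nm (UV).

6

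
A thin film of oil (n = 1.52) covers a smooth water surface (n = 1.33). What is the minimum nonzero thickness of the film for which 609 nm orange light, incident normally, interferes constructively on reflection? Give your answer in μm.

Top surface (1.0 → 1.52): reflection off a higher-index medium gives a half-wave phase shift.
Bottom surface (1.52 → 1.33): reflection off a lower-index medium gives no phase shift.
The two reflections differ by half a wavelength.
For maximum reflection here: 2 n t = (m + ½) λ.
Minimum at m = 0: t = λ / (4 n) = 609 / (4 × 1.52) = 100 nm.

0.100 μm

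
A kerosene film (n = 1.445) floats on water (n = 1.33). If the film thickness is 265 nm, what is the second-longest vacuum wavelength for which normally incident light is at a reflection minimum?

At the upper boundary (n = 1.0 to n = 1.445) the reflected ray undergoes a half-wave phase shift.
Ray reflecting at the bottom interface goes from n = 1.445 toward n = 1.33: no phase shift.
Net: one phase inversion between the two reflected rays.
With one net inversion, destructive interference in reflection requires 2 n t = m λ.
λ = 2 n t / m. The second-longest wavelength is m = 2: λ = 2 × 1.445 × 265 / 2.00 = 383 nm.

383 nm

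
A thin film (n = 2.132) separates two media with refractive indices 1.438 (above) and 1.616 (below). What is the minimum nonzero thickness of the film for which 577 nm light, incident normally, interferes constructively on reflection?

At the upper boundary (n = 1.438 to n = 2.132) the reflected ray undergoes a half-wave phase shift.
Ray reflecting at the bottom interface goes from n = 2.132 toward n = 1.616: no phase shift.
Exactly one π shift → a net half-wave offset.
So the condition for constructive reflection is 2 n t = (m + ½) λ.
Minimum at m = 0: t = λ / (4 n) = 577 / (4 × 2.132) = 67.7 nm.

67.7 nm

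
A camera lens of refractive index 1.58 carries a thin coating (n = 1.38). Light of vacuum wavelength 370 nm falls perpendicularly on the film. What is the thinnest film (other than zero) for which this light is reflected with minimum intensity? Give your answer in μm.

0.0670 μm

Top surface (1.0 → 1.38): reflection off a higher-index medium gives a half-wave phase shift.
Bottom surface (1.38 → 1.58): reflection off a higher-index medium gives a half-wave phase shift.
Zero or two π shifts → no net half-wave offset.
So the condition for destructive reflection is 2 n t = (m + ½) λ.
Minimum at m = 0: t = λ / (4 n) = 370 / (4 × 1.38) = 67.0 nm.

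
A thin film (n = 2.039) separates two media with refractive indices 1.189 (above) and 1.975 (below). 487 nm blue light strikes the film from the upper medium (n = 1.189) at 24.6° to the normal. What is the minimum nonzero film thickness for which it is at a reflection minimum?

123 nm

At the upper boundary (n = 1.189 to n = 2.039) the reflected ray undergoes a half-wave phase shift.
Bottom surface (2.039 → 1.975): reflection off a lower-index medium gives no phase shift.
Net: one phase inversion between the two reflected rays.
For dark reflection here: 2 n t cos θ_r = m λ.
Snell's law: 1.189 sin 24.6° = 2.039 sin θ_r → sin θ_r = 0.243, cos θ_r = 0.970.
Minimum nonzero at m = 1: t = λ / (2 n cos θ_r) = 487 / (2 × 2.039 × 0.970) = 123 nm.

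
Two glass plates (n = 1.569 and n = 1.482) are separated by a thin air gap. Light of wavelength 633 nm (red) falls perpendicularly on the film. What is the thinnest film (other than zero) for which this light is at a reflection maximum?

158 nm

Top surface (1.569 → 1.0): reflection off a lower-index medium gives no phase shift.
Bottom surface (1.0 → 1.482): reflection off a higher-index medium gives a half-wave phase shift.
The two reflections differ by half a wavelength.
For strong reflection here: 2 n t = (m + ½) λ.
Minimum at m = 0: t = λ / (4 n) = 633 / (4 × 1.0) = 158 nm.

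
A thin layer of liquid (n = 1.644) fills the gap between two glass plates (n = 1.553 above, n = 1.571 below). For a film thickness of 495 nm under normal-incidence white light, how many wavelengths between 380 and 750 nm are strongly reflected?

Top surface (1.553 → 1.644): reflection off a higher-index medium gives a half-wave phase shift.
Bottom surface (1.644 → 1.571): reflection off a lower-index medium gives no phase shift.
The two reflections differ by half a wavelength.
With one net inversion, constructive interference in reflection requires 2 n t = (m + ½) λ.
λ = 2 n t / (m + ½) = 1628 / (m + ½) nm.
m=1: 1085 nm (IR); m=2: 651 nm (visible); m=3: 465 nm (visible); m=4: 362 nm (UV).

2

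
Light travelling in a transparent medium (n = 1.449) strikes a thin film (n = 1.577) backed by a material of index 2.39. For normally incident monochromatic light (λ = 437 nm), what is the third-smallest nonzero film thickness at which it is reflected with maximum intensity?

416 nm

Top surface (1.449 → 1.577): reflection off a higher-index medium gives a half-wave phase shift.
At the lower boundary (n = 1.577 to n = 2.39) the reflected ray undergoes a half-wave phase shift.
The two reflections carry the same phase change, so no net offset.
So the condition for constructive reflection is 2 n t = m λ.
The third-smallest nonzero thickness corresponds to m = 3: t = m λ / (2 n) = 3.00 × 437 / (2 × 1.577) = 416 nm.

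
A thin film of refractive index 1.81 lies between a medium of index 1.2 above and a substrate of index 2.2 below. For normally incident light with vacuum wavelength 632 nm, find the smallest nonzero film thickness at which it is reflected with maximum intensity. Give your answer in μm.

At the upper boundary (n = 1.2 to n = 1.81) the reflected ray undergoes a half-wave phase shift.
Ray reflecting at the bottom interface goes from n = 1.81 toward n = 2.2: a half-wave phase shift.
Zero or two π shifts → no net half-wave offset.
For strong reflection here: 2 n t = m λ.
Minimum nonzero at m = 1: t = λ / (2 n) = 632 / (2 × 1.81) = 175 nm.

0.175 μm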